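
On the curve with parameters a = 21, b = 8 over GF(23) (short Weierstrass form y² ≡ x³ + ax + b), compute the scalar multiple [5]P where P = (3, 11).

Repeated addition: build up to 5P.
2P: tangent at (3, 11): λ = (3·3² + 21)/(2·11) ≡ 2/22. 22⁻¹ ≡ 22 (mod 23) since 22·22 = 484 ≡ 1, so λ ≡ 2·22 ≡ 21.
  x = λ² - 3 - 3 = 441 - 6 ≡ 21; y = λ·(3 - 21) - 11 ≡ 2. → (21, 2)
3P: (21, 2) + (3, 11). λ = (11 - 2)/(3 - 21) ≡ 9/5 mod 23. 5⁻¹ ≡ 14 (mod 23) since 5·14 = 70 ≡ 1, so λ ≡ 11.
  x = λ² - 21 - 3 = 121 - 24 ≡ 5; y = λ·(21 - 5) - 2 ≡ 13. → (5, 13)
4P: (5, 13) + (3, 11). λ = (11 - 13)/(3 - 5) ≡ 21/21 mod 23. 21⁻¹ ≡ 11 (mod 23) since 21·11 = 231 ≡ 1, so λ ≡ 1.
  x = λ² - 5 - 3 = 1 - 8 ≡ 16; y = λ·(5 - 16) - 13 ≡ 22. → (16, 22)
5P: (16, 22) + (3, 11). λ = (11 - 22)/(3 - 16) ≡ 12/10 mod 23. 10⁻¹ ≡ 7 (mod 23), so λ ≡ 15.
  x = λ² - 16 - 3 = 225 - 19 ≡ 22; y = λ·(16 - 22) - 22 ≡ 3. → (22, 3)

(22, 3)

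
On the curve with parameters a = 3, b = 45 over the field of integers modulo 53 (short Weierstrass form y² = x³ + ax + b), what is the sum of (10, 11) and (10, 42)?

The two points share x = 10 and their y-coordinates satisfy 11 + 42 ≡ 0 (mod 53), so they are inverses. Their sum is 𝒪.

O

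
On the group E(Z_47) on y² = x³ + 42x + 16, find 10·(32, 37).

(2, 22)

Write Q = (32, 37).
Double-and-add on 10 = (1010)₂. Start with Q = (32, 37) for the leading 1-bit.
double: tangent at (32, 37): λ = (3·32² + 42)/(2·37) ≡ 12/27. 27⁻¹ ≡ 7 (mod 47), so λ ≡ 12·7 ≡ 37.
  x = λ² - 32 - 32 = 1369 - 64 ≡ 36; y = λ·(32 - 36) - 37 ≡ 3. → (36, 3)
double: tangent at (36, 3): λ = (3·36² + 42)/(2·3) ≡ 29/6. 6⁻¹ ≡ 8 (mod 47) since 6·8 = 48 ≡ 1, so λ ≡ 29·8 ≡ 44.
  x = λ² - 36 - 36 = 1936 - 72 ≡ 31; y = λ·(36 - 31) - 3 ≡ 29. → (31, 29)
add Q: (31, 29) + (32, 37). λ = (37 - 29)/(32 - 31) ≡ 8/1 mod 47. 1⁻¹ ≡ 1 (mod 47) since 1·1 = 1 ≡ 1, so λ ≡ 8.
  x = λ² - 31 - 32 = 64 - 63 ≡ 1; y = λ·(31 - 1) - 29 ≡ 23. → (1, 23)
double: tangent at (1, 23): λ = (3·1² + 42)/(2·23) ≡ 45/46. 46⁻¹ ≡ 46 (mod 47) since 46·46 = 2116 ≡ 1, so λ ≡ 45·46 ≡ 2.
  x = λ² - 1 - 1 = 4 - 2 ≡ 2; y = λ·(1 - 2) - 23 ≡ 22. → (2, 22)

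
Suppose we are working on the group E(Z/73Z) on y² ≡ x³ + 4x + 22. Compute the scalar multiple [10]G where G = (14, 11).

(2, 29)

Double-and-add on 10 = (1010)₂. Start with G = (14, 11) for the leading 1-bit.
double: tangent at (14, 11): λ = (3·14² + 4)/(2·11) ≡ 8/22. 22⁻¹ ≡ 10 (mod 73) since 22·10 = 220 ≡ 1, so λ ≡ 8·10 ≡ 7.
  x = λ² - 14 - 14 = 49 - 28 ≡ 21; y = λ·(14 - 21) - 11 ≡ 13. → (21, 13)
double: tangent at (21, 13): λ = (3·21² + 4)/(2·13) ≡ 13/26. 26⁻¹ ≡ 59 (mod 73), so λ ≡ 13·59 ≡ 37.
  x = λ² - 21 - 21 = 1369 - 42 ≡ 13; y = λ·(21 - 13) - 13 ≡ 64. → (13, 64)
add G: (13, 64) + (14, 11). λ = (11 - 64)/(14 - 13) ≡ 20/1 mod 73. 1⁻¹ ≡ 1 (mod 73), so λ ≡ 20.
  x = λ² - 13 - 14 = 400 - 27 ≡ 8; y = λ·(13 - 8) - 64 ≡ 36. → (8, 36)
double: tangent at (8, 36): λ = (3·8² + 4)/(2·36) ≡ 50/72. 72⁻¹ ≡ 72 (mod 73), so λ ≡ 50·72 ≡ 23.
  x = λ² - 8 - 8 = 529 - 16 ≡ 2; y = λ·(8 - 2) - 36 ≡ 29. → (2, 29)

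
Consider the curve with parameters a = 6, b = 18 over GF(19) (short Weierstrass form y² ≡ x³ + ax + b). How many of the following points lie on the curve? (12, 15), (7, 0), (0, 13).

(12, 15): 15² ≡ 16, rhs ≡ 13 → off.
(7, 0): 0² ≡ 0, rhs ≡ 4 → off.
(0, 13): 13² ≡ 17, rhs ≡ 18 → off.

0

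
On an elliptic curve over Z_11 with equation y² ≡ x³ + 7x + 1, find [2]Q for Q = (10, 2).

(0, 1)

tangent at (10, 2): λ = (3·10² + 7)/(2·2) ≡ 10/4. 4⁻¹ ≡ 3 (mod 11), so λ ≡ 10·3 ≡ 8.
  x = λ² - 10 - 10 = 64 - 20 ≡ 0; y = λ·(10 - 0) - 2 ≡ 1. → (0, 1)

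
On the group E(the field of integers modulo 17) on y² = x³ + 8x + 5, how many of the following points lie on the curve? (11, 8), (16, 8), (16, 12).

2

(11, 8): 8² ≡ 13, rhs ≡ 13 → on.
(16, 8): 8² ≡ 13, rhs ≡ 13 → on.
(16, 12): 12² ≡ 8, rhs ≡ 13 → off.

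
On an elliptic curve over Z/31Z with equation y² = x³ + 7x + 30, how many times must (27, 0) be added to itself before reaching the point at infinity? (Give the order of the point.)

2P: (27, 0) + (27, 0): same x and y₁ ≡ -y₂, so the sum is the point at infinity.
2P = the point at infinity, so the order is 2.

2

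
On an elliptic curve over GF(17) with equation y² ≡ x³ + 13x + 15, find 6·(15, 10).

(5, 16)

Write P = (15, 10).
Double-and-add on 6 = (110)₂. Start with P = (15, 10) for the leading 1-bit.
double: tangent at (15, 10): λ = (3·15² + 13)/(2·10) ≡ 8/3. 3⁻¹ ≡ 6 (mod 17) since 3·6 = 18 ≡ 1, so λ ≡ 8·6 ≡ 14.
  x = λ² - 15 - 15 = 196 - 30 ≡ 13; y = λ·(15 - 13) - 10 ≡ 1. → (13, 1)
add P: (13, 1) + (15, 10). λ = (10 - 1)/(15 - 13) ≡ 9/2 mod 17. 2⁻¹ ≡ 9 (mod 17), so λ ≡ 13.
  x = λ² - 13 - 15 = 169 - 28 ≡ 5; y = λ·(13 - 5) - 1 ≡ 1. → (5, 1)
double: tangent at (5, 1): λ = (3·5² + 13)/(2·1) ≡ 3/2. 2⁻¹ ≡ 9 (mod 17), so λ ≡ 3·9 ≡ 10.
  x = λ² - 5 - 5 = 100 - 10 ≡ 5; y = λ·(5 - 5) - 1 ≡ 16. → (5, 16)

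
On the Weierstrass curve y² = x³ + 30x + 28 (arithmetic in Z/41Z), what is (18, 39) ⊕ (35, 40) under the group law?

(9, 17)

(18, 39) + (35, 40). λ = (40 - 39)/(35 - 18) ≡ 1/17 mod 41. 17⁻¹ ≡ 29 (mod 41) since 17·29 = 493 ≡ 1, so λ ≡ 29.
  x = λ² - 18 - 35 = 841 - 53 ≡ 9; y = λ·(18 - 9) - 39 ≡ 17. → (9, 17)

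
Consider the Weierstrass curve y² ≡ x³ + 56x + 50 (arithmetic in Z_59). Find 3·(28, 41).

(27, 51)

Write G = (28, 41).
Repeated addition: build up to 3G.
2G: tangent at (28, 41): λ = (3·28² + 56)/(2·41) ≡ 48/23. 23⁻¹ ≡ 18 (mod 59) since 23·18 = 414 ≡ 1, so λ ≡ 48·18 ≡ 38.
  x = λ² - 28 - 28 = 1444 - 56 ≡ 31; y = λ·(28 - 31) - 41 ≡ 22. → (31, 22)
3G: (31, 22) + (28, 41). λ = (41 - 22)/(28 - 31) ≡ 19/56 mod 59. 56⁻¹ ≡ 39 (mod 59) since 56·39 = 2184 ≡ 1, so λ ≡ 33.
  x = λ² - 31 - 28 = 1089 - 59 ≡ 27; y = λ·(31 - 27) - 22 ≡ 51. → (27, 51)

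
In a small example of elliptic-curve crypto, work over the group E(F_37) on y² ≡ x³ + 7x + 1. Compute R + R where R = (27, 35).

tangent at (27, 35): λ = (3·27² + 7)/(2·35) ≡ 11/33. 33⁻¹ ≡ 9 (mod 37) since 33·9 = 297 ≡ 1, so λ ≡ 11·9 ≡ 25.
  x = λ² - 27 - 27 = 625 - 54 ≡ 16; y = λ·(27 - 16) - 35 ≡ 18. → (16, 18)

(16, 18)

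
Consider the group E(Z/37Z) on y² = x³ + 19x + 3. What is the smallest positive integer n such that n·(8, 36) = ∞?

8

2P: tangent at (8, 36): λ = (3·8² + 19)/(2·36) ≡ 26/35. 35⁻¹ ≡ 18 (mod 37), so λ ≡ 26·18 ≡ 24.
  x = λ² - 8 - 8 = 576 - 16 ≡ 5; y = λ·(8 - 5) - 36 ≡ 36. → (5, 36)
3P: (5, 36) + (8, 36). λ = (36 - 36)/(8 - 5) ≡ 0/3 mod 37. 3⁻¹ ≡ 25 (mod 37), so λ ≡ 0.
  x = λ² - 5 - 8 = 0 - 13 ≡ 24; y = λ·(5 - 24) - 36 ≡ 1. → (24, 1)
4P: (24, 1) + (8, 36). λ = (36 - 1)/(8 - 24) ≡ 35/21 mod 37. 21⁻¹ ≡ 30 (mod 37), so λ ≡ 14.
  x = λ² - 24 - 8 = 196 - 32 ≡ 16; y = λ·(24 - 16) - 1 ≡ 0. → (16, 0)
5P: (16, 0) + (8, 36). λ = (36 - 0)/(8 - 16) ≡ 36/29 mod 37. 29⁻¹ ≡ 23 (mod 37) since 29·23 = 667 ≡ 1, so λ ≡ 14.
  x = λ² - 16 - 8 = 196 - 24 ≡ 24; y = λ·(16 - 24) - 0 ≡ 36. → (24, 36)
6P: (24, 36) + (8, 36). λ = (36 - 36)/(8 - 24) ≡ 0/21 mod 37. 21⁻¹ ≡ 30 (mod 37), so λ ≡ 0.
  x = λ² - 24 - 8 = 0 - 32 ≡ 5; y = λ·(24 - 5) - 36 ≡ 1. → (5, 1)
7P: (5, 1) + (8, 36). λ = (36 - 1)/(8 - 5) ≡ 35/3 mod 37. 3⁻¹ ≡ 25 (mod 37), so λ ≡ 24.
  x = λ² - 5 - 8 = 576 - 13 ≡ 8; y = λ·(5 - 8) - 1 ≡ 1. → (8, 1)
8P: (8, 1) + (8, 36): same x and y₁ ≡ -y₂, so the sum is ∞.
8P = ∞, so the order is 8.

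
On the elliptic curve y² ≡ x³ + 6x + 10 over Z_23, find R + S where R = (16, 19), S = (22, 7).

(16, 19) + (22, 7). λ = (7 - 19)/(22 - 16) ≡ 11/6 mod 23. 6⁻¹ ≡ 4 (mod 23), so λ ≡ 21.
  x = λ² - 16 - 22 = 441 - 38 ≡ 12; y = λ·(16 - 12) - 19 ≡ 19. → (12, 19)

(12, 19)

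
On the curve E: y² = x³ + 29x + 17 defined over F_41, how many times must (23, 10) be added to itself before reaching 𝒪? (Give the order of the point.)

2P: tangent at (23, 10): λ = (3·23² + 29)/(2·10) ≡ 17/20. 20⁻¹ ≡ 39 (mod 41), so λ ≡ 17·39 ≡ 7.
  x = λ² - 23 - 23 = 49 - 46 ≡ 3; y = λ·(23 - 3) - 10 ≡ 7. → (3, 7)
3P: (3, 7) + (23, 10). λ = (10 - 7)/(23 - 3) ≡ 3/20 mod 41. 20⁻¹ ≡ 39 (mod 41) since 20·39 = 780 ≡ 1, so λ ≡ 35.
  x = λ² - 3 - 23 = 1225 - 26 ≡ 10; y = λ·(3 - 10) - 7 ≡ 35. → (10, 35)
4P: (10, 35) + (23, 10). λ = (10 - 35)/(23 - 10) ≡ 16/13 mod 41. 13⁻¹ ≡ 19 (mod 41), so λ ≡ 17.
  x = λ² - 10 - 23 = 289 - 33 ≡ 10; y = λ·(10 - 10) - 35 ≡ 6. → (10, 6)
5P: (10, 6) + (23, 10). λ = (10 - 6)/(23 - 10) ≡ 4/13 mod 41. 13⁻¹ ≡ 19 (mod 41) since 13·19 = 247 ≡ 1, so λ ≡ 35.
  x = λ² - 10 - 23 = 1225 - 33 ≡ 3; y = λ·(10 - 3) - 6 ≡ 34. → (3, 34)
6P: (3, 34) + (23, 10). λ = (10 - 34)/(23 - 3) ≡ 17/20 mod 41. 20⁻¹ ≡ 39 (mod 41) since 20·39 = 780 ≡ 1, so λ ≡ 7.
  x = λ² - 3 - 23 = 49 - 26 ≡ 23; y = λ·(3 - 23) - 34 ≡ 31. → (23, 31)
7P: (23, 31) + (23, 10): same x and y₁ ≡ -y₂, so the sum is 𝒪.
7P = 𝒪, so the order is 7.

7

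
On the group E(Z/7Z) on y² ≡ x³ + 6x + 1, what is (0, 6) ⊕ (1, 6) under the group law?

(0, 6) + (1, 6). λ = (6 - 6)/(1 - 0) ≡ 0/1 mod 7. 1⁻¹ ≡ 1 (mod 7), so λ ≡ 0.
  x = λ² - 0 - 1 = 0 - 1 ≡ 6; y = λ·(0 - 6) - 6 ≡ 1. → (6, 1)

(6, 1)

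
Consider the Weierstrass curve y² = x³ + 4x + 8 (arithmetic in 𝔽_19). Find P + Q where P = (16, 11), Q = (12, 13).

(15, 17)

(16, 11) + (12, 13). λ = (13 - 11)/(12 - 16) ≡ 2/15 mod 19. 15⁻¹ ≡ 14 (mod 19) since 15·14 = 210 ≡ 1, so λ ≡ 9.
  x = λ² - 16 - 12 = 81 - 28 ≡ 15; y = λ·(16 - 15) - 11 ≡ 17. → (15, 17)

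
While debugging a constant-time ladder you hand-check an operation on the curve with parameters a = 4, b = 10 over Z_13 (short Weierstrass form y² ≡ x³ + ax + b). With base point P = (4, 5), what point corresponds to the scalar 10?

Repeated addition: build up to 10P.
2P: tangent at (4, 5): λ = (3·4² + 4)/(2·5) ≡ 0/10. 10⁻¹ ≡ 4 (mod 13) since 10·4 = 40 ≡ 1, so λ ≡ 0·4 ≡ 0.
  x = λ² - 4 - 4 = 0 - 8 ≡ 5; y = λ·(4 - 5) - 5 ≡ 8. → (5, 8)
3P: (5, 8) + (4, 5). λ = (5 - 8)/(4 - 5) ≡ 10/12 mod 13. 12⁻¹ ≡ 12 (mod 13), so λ ≡ 3.
  x = λ² - 5 - 4 = 9 - 9 ≡ 0; y = λ·(5 - 0) - 8 ≡ 7. → (0, 7)
4P: (0, 7) + (4, 5). λ = (5 - 7)/(4 - 0) ≡ 11/4 mod 13. 4⁻¹ ≡ 10 (mod 13), so λ ≡ 6.
  x = λ² - 0 - 4 = 36 - 4 ≡ 6; y = λ·(0 - 6) - 7 ≡ 9. → (6, 9)
5P: (6, 9) + (4, 5). λ = (5 - 9)/(4 - 6) ≡ 9/11 mod 13. 11⁻¹ ≡ 6 (mod 13), so λ ≡ 2.
  x = λ² - 6 - 4 = 4 - 10 ≡ 7; y = λ·(6 - 7) - 9 ≡ 2. → (7, 2)
6P: (7, 2) + (4, 5). λ = (5 - 2)/(4 - 7) ≡ 3/10 mod 13. 10⁻¹ ≡ 4 (mod 13) since 10·4 = 40 ≡ 1, so λ ≡ 12.
  x = λ² - 7 - 4 = 144 - 11 ≡ 3; y = λ·(7 - 3) - 2 ≡ 7. → (3, 7)
7P: (3, 7) + (4, 5). λ = (5 - 7)/(4 - 3) ≡ 11/1 mod 13. 1⁻¹ ≡ 1 (mod 13), so λ ≡ 11.
  x = λ² - 3 - 4 = 121 - 7 ≡ 10; y = λ·(3 - 10) - 7 ≡ 7. → (10, 7)
8P: (10, 7) + (4, 5). λ = (5 - 7)/(4 - 10) ≡ 11/7 mod 13. 7⁻¹ ≡ 2 (mod 13), so λ ≡ 9.
  x = λ² - 10 - 4 = 81 - 14 ≡ 2; y = λ·(10 - 2) - 7 ≡ 0. → (2, 0)
9P: (2, 0) + (4, 5). λ = (5 - 0)/(4 - 2) ≡ 5/2 mod 13. 2⁻¹ ≡ 7 (mod 13), so λ ≡ 9.
  x = λ² - 2 - 4 = 81 - 6 ≡ 10; y = λ·(2 - 10) - 0 ≡ 6. → (10, 6)
10P: (10, 6) + (4, 5). λ = (5 - 6)/(4 - 10) ≡ 12/7 mod 13. 7⁻¹ ≡ 2 (mod 13), so λ ≡ 11.
  x = λ² - 10 - 4 = 121 - 14 ≡ 3; y = λ·(10 - 3) - 6 ≡ 6. → (3, 6)

(3, 6)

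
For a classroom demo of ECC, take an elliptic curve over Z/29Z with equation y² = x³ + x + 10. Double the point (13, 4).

tangent at (13, 4): λ = (3·13² + 1)/(2·4) ≡ 15/8. 8⁻¹ ≡ 11 (mod 29), so λ ≡ 15·11 ≡ 20.
  x = λ² - 13 - 13 = 400 - 26 ≡ 26; y = λ·(13 - 26) - 4 ≡ 26. → (26, 26)

(26, 26)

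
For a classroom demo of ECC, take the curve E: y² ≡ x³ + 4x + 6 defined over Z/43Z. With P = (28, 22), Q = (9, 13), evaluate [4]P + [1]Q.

First 4P:
Repeated addition: build up to 4P.
2P: tangent at (28, 22): λ = (3·28² + 4)/(2·22) ≡ 34/1. 1⁻¹ ≡ 1 (mod 43) since 1·1 = 1 ≡ 1, so λ ≡ 34·1 ≡ 34.
  x = λ² - 28 - 28 = 1156 - 56 ≡ 25; y = λ·(28 - 25) - 22 ≡ 37. → (25, 37)
3P: (25, 37) + (28, 22). λ = (22 - 37)/(28 - 25) ≡ 28/3 mod 43. 3⁻¹ ≡ 29 (mod 43), so λ ≡ 38.
  x = λ² - 25 - 28 = 1444 - 53 ≡ 15; y = λ·(25 - 15) - 37 ≡ 42. → (15, 42)
4P: (15, 42) + (28, 22). λ = (22 - 42)/(28 - 15) ≡ 23/13 mod 43. 13⁻¹ ≡ 10 (mod 43) since 13·10 = 130 ≡ 1, so λ ≡ 15.
  x = λ² - 15 - 28 = 225 - 43 ≡ 10; y = λ·(15 - 10) - 42 ≡ 33. → (10, 33)
4P = (10, 33).
Finally 4P + Q:
(10, 33) + (9, 13). λ = (13 - 33)/(9 - 10) ≡ 23/42 mod 43. 42⁻¹ ≡ 42 (mod 43), so λ ≡ 20.
  x = λ² - 10 - 9 = 400 - 19 ≡ 37; y = λ·(10 - 37) - 33 ≡ 29. → (37, 29)

(37, 29)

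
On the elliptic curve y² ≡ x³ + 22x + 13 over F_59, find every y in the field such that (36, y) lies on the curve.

5, 54

x³ + 22x + 13 = 47461 ≡ 25 (mod 59).
Square roots of 25 mod 59: 5 and 54 (since 5² = 25 ≡ 25).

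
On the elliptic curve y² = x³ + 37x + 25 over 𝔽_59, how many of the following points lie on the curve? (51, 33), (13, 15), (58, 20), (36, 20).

3

(51, 33): 33² ≡ 27, rhs ≡ 43 → off.
(13, 15): 15² ≡ 48, rhs ≡ 48 → on.
(58, 20): 20² ≡ 46, rhs ≡ 46 → on.
(36, 20): 20² ≡ 46, rhs ≡ 46 → on.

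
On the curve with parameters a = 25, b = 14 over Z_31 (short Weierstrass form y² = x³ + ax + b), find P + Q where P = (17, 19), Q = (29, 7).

(17, 19) + (29, 7). λ = (7 - 19)/(29 - 17) ≡ 19/12 mod 31. 12⁻¹ ≡ 13 (mod 31) since 12·13 = 156 ≡ 1, so λ ≡ 30.
  x = λ² - 17 - 29 = 900 - 46 ≡ 17; y = λ·(17 - 17) - 19 ≡ 12. → (17, 12)

(17, 12)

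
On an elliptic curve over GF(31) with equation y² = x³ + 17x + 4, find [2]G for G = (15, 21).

tangent at (15, 21): λ = (3·15² + 17)/(2·21) ≡ 10/11. 11⁻¹ ≡ 17 (mod 31) since 11·17 = 187 ≡ 1, so λ ≡ 10·17 ≡ 15.
  x = λ² - 15 - 15 = 225 - 30 ≡ 9; y = λ·(15 - 9) - 21 ≡ 7. → (9, 7)

(9, 7)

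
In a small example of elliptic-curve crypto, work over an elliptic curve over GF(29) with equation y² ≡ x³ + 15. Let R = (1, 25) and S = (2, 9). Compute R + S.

(21, 5)

(1, 25) + (2, 9). λ = (9 - 25)/(2 - 1) ≡ 13/1 mod 29. 1⁻¹ ≡ 1 (mod 29), so λ ≡ 13.
  x = λ² - 1 - 2 = 169 - 3 ≡ 21; y = λ·(1 - 21) - 25 ≡ 5. → (21, 5)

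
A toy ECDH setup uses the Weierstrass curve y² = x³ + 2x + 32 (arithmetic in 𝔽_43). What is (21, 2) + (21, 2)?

tangent at (21, 2): λ = (3·21² + 2)/(2·2) ≡ 35/4. 4⁻¹ ≡ 11 (mod 43), so λ ≡ 35·11 ≡ 41.
  x = λ² - 21 - 21 = 1681 - 42 ≡ 5; y = λ·(21 - 5) - 2 ≡ 9. → (5, 9)

(5, 9)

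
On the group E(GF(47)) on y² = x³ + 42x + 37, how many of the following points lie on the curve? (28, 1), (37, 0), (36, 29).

0

(28, 1): 1² ≡ 1, rhs ≡ 41 → off.
(37, 0): 0² ≡ 0, rhs ≡ 27 → off.
(36, 29): 29² ≡ 42, rhs ≡ 30 → off.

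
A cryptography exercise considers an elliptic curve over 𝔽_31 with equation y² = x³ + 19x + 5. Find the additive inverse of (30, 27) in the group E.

-(30, 27) = (30, -27 mod 31) = (30, 4).

(30, 4)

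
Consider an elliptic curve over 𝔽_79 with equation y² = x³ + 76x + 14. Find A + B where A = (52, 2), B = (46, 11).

(52, 2) + (46, 11). λ = (11 - 2)/(46 - 52) ≡ 9/73 mod 79. 73⁻¹ ≡ 13 (mod 79), so λ ≡ 38.
  x = λ² - 52 - 46 = 1444 - 98 ≡ 3; y = λ·(52 - 3) - 2 ≡ 43. → (3, 43)

(3, 43)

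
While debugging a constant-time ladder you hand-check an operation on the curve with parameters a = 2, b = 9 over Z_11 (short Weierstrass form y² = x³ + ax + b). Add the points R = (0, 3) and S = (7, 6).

(0, 3) + (7, 6). λ = (6 - 3)/(7 - 0) ≡ 3/7 mod 11. 7⁻¹ ≡ 8 (mod 11) since 7·8 = 56 ≡ 1, so λ ≡ 2.
  x = λ² - 0 - 7 = 4 - 7 ≡ 8; y = λ·(0 - 8) - 3 ≡ 3. → (8, 3)

(8, 3)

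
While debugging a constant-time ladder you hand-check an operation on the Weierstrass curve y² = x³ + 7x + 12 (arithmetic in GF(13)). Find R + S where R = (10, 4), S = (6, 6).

(10, 4) + (6, 6). λ = (6 - 4)/(6 - 10) ≡ 2/9 mod 13. 9⁻¹ ≡ 3 (mod 13), so λ ≡ 6.
  x = λ² - 10 - 6 = 36 - 16 ≡ 7; y = λ·(10 - 7) - 4 ≡ 1. → (7, 1)

(7, 1)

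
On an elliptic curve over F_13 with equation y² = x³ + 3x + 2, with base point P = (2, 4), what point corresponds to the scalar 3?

(9, 11)

Repeated addition: build up to 3P.
2P: tangent at (2, 4): λ = (3·2² + 3)/(2·4) ≡ 2/8. 8⁻¹ ≡ 5 (mod 13) since 8·5 = 40 ≡ 1, so λ ≡ 2·5 ≡ 10.
  x = λ² - 2 - 2 = 100 - 4 ≡ 5; y = λ·(2 - 5) - 4 ≡ 5. → (5, 5)
3P: (5, 5) + (2, 4). λ = (4 - 5)/(2 - 5) ≡ 12/10 mod 13. 10⁻¹ ≡ 4 (mod 13) since 10·4 = 40 ≡ 1, so λ ≡ 9.
  x = λ² - 5 - 2 = 81 - 7 ≡ 9; y = λ·(5 - 9) - 5 ≡ 11. → (9, 11)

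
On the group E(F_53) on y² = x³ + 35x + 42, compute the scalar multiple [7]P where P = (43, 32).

(23, 20)

Repeated addition: build up to 7P.
2P: tangent at (43, 32): λ = (3·43² + 35)/(2·32) ≡ 17/11. 11⁻¹ ≡ 29 (mod 53), so λ ≡ 17·29 ≡ 16.
  x = λ² - 43 - 43 = 256 - 86 ≡ 11; y = λ·(43 - 11) - 32 ≡ 3. → (11, 3)
3P: (11, 3) + (43, 32). λ = (32 - 3)/(43 - 11) ≡ 29/32 mod 53. 32⁻¹ ≡ 5 (mod 53) since 32·5 = 160 ≡ 1, so λ ≡ 39.
  x = λ² - 11 - 43 = 1521 - 54 ≡ 36; y = λ·(11 - 36) - 3 ≡ 29. → (36, 29)
4P: (36, 29) + (43, 32). λ = (32 - 29)/(43 - 36) ≡ 3/7 mod 53. 7⁻¹ ≡ 38 (mod 53) since 7·38 = 266 ≡ 1, so λ ≡ 8.
  x = λ² - 36 - 43 = 64 - 79 ≡ 38; y = λ·(36 - 38) - 29 ≡ 8. → (38, 8)
5P: (38, 8) + (43, 32). λ = (32 - 8)/(43 - 38) ≡ 24/5 mod 53. 5⁻¹ ≡ 32 (mod 53) since 5·32 = 160 ≡ 1, so λ ≡ 26.
  x = λ² - 38 - 43 = 676 - 81 ≡ 12; y = λ·(38 - 12) - 8 ≡ 32. → (12, 32)
6P: (12, 32) + (43, 32). λ = (32 - 32)/(43 - 12) ≡ 0/31 mod 53. 31⁻¹ ≡ 12 (mod 53), so λ ≡ 0.
  x = λ² - 12 - 43 = 0 - 55 ≡ 51; y = λ·(12 - 51) - 32 ≡ 21. → (51, 21)
7P: (51, 21) + (43, 32). λ = (32 - 21)/(43 - 51) ≡ 11/45 mod 53. 45⁻¹ ≡ 33 (mod 53) since 45·33 = 1485 ≡ 1, so λ ≡ 45.
  x = λ² - 51 - 43 = 2025 - 94 ≡ 23; y = λ·(51 - 23) - 21 ≡ 20. → (23, 20)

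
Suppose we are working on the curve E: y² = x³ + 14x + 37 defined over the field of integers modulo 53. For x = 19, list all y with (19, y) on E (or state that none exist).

22, 31

x³ + 14x + 37 = 7162 ≡ 7 (mod 53).
Square roots of 7 mod 53: 22 and 31 (since 22² = 484 ≡ 7).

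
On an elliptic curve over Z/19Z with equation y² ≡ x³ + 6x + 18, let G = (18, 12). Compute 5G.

(3, 14)

Repeated addition: build up to 5G.
2G: tangent at (18, 12): λ = (3·18² + 6)/(2·12) ≡ 9/5. 5⁻¹ ≡ 4 (mod 19), so λ ≡ 9·4 ≡ 17.
  x = λ² - 18 - 18 = 289 - 36 ≡ 6; y = λ·(18 - 6) - 12 ≡ 2. → (6, 2)
3G: (6, 2) + (18, 12). λ = (12 - 2)/(18 - 6) ≡ 10/12 mod 19. 12⁻¹ ≡ 8 (mod 19) since 12·8 = 96 ≡ 1, so λ ≡ 4.
  x = λ² - 6 - 18 = 16 - 24 ≡ 11; y = λ·(6 - 11) - 2 ≡ 16. → (11, 16)
4G: (11, 16) + (18, 12). λ = (12 - 16)/(18 - 11) ≡ 15/7 mod 19. 7⁻¹ ≡ 11 (mod 19), so λ ≡ 13.
  x = λ² - 11 - 18 = 169 - 29 ≡ 7; y = λ·(11 - 7) - 16 ≡ 17. → (7, 17)
5G: (7, 17) + (18, 12). λ = (12 - 17)/(18 - 7) ≡ 14/11 mod 19. 11⁻¹ ≡ 7 (mod 19), so λ ≡ 3.
  x = λ² - 7 - 18 = 9 - 25 ≡ 3; y = λ·(7 - 3) - 17 ≡ 14. → (3, 14)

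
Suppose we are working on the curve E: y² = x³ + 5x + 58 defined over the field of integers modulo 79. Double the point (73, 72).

tangent at (73, 72): λ = (3·73² + 5)/(2·72) ≡ 34/65. 65⁻¹ ≡ 62 (mod 79), so λ ≡ 34·62 ≡ 54.
  x = λ² - 73 - 73 = 2916 - 146 ≡ 5; y = λ·(73 - 5) - 72 ≡ 45. → (5, 45)

(5, 45)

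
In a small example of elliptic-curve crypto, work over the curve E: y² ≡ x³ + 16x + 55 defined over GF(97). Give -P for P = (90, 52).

(90, 45)

-(90, 52) = (90, -52 mod 97) = (90, 45).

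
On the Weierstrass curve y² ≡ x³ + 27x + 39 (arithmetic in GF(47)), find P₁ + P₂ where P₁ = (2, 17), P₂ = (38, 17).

(7, 30)

(2, 17) + (38, 17). λ = (17 - 17)/(38 - 2) ≡ 0/36 mod 47. 36⁻¹ ≡ 17 (mod 47), so λ ≡ 0.
  x = λ² - 2 - 38 = 0 - 40 ≡ 7; y = λ·(2 - 7) - 17 ≡ 30. → (7, 30)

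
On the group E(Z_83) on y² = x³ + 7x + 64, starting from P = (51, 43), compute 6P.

(47, 47)

Double-and-add on 6 = (110)₂. Start with P = (51, 43) for the leading 1-bit.
double: tangent at (51, 43): λ = (3·51² + 7)/(2·43) ≡ 8/3. 3⁻¹ ≡ 28 (mod 83), so λ ≡ 8·28 ≡ 58.
  x = λ² - 51 - 51 = 3364 - 102 ≡ 25; y = λ·(51 - 25) - 43 ≡ 54. → (25, 54)
add P: (25, 54) + (51, 43). λ = (43 - 54)/(51 - 25) ≡ 72/26 mod 83. 26⁻¹ ≡ 16 (mod 83), so λ ≡ 73.
  x = λ² - 25 - 51 = 5329 - 76 ≡ 24; y = λ·(25 - 24) - 54 ≡ 19. → (24, 19)
double: tangent at (24, 19): λ = (3·24² + 7)/(2·19) ≡ 75/38. 38⁻¹ ≡ 59 (mod 83) since 38·59 = 2242 ≡ 1, so λ ≡ 75·59 ≡ 26.
  x = λ² - 24 - 24 = 676 - 48 ≡ 47; y = λ·(24 - 47) - 19 ≡ 47. → (47, 47)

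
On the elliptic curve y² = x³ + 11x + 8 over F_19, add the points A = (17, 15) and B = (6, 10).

(17, 15) + (6, 10). λ = (10 - 15)/(6 - 17) ≡ 14/8 mod 19. 8⁻¹ ≡ 12 (mod 19) since 8·12 = 96 ≡ 1, so λ ≡ 16.
  x = λ² - 17 - 6 = 256 - 23 ≡ 5; y = λ·(17 - 5) - 15 ≡ 6. → (5, 6)

(5, 6)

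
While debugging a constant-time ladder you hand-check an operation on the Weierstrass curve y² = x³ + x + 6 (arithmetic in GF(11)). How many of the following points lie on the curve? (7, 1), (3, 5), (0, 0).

(7, 1): 1² ≡ 1, rhs ≡ 4 → off.
(3, 5): 5² ≡ 3, rhs ≡ 3 → on.
(0, 0): 0² ≡ 0, rhs ≡ 6 → off.

1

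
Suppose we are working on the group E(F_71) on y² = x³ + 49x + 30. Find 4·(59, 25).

Write G = (59, 25).
Double-and-add on 4 = (100)₂. Start with G = (59, 25) for the leading 1-bit.
double: tangent at (59, 25): λ = (3·59² + 49)/(2·25) ≡ 55/50. 50⁻¹ ≡ 27 (mod 71) since 50·27 = 1350 ≡ 1, so λ ≡ 55·27 ≡ 65.
  x = λ² - 59 - 59 = 4225 - 118 ≡ 60; y = λ·(59 - 60) - 25 ≡ 52. → (60, 52)
double: tangent at (60, 52): λ = (3·60² + 49)/(2·52) ≡ 57/33. 33⁻¹ ≡ 28 (mod 71) since 33·28 = 924 ≡ 1, so λ ≡ 57·28 ≡ 34.
  x = λ² - 60 - 60 = 1156 - 120 ≡ 42; y = λ·(60 - 42) - 52 ≡ 63. → (42, 63)

(42, 63)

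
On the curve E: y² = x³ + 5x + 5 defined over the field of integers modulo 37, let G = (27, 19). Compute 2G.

tangent at (27, 19): λ = (3·27² + 5)/(2·19) ≡ 9/1. 1⁻¹ ≡ 1 (mod 37), so λ ≡ 9·1 ≡ 9.
  x = λ² - 27 - 27 = 81 - 54 ≡ 27; y = λ·(27 - 27) - 19 ≡ 18. → (27, 18)

(27, 18)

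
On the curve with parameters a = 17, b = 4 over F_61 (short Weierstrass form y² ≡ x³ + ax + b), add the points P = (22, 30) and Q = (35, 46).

(38, 16)

(22, 30) + (35, 46). λ = (46 - 30)/(35 - 22) ≡ 16/13 mod 61. 13⁻¹ ≡ 47 (mod 61), so λ ≡ 20.
  x = λ² - 22 - 35 = 400 - 57 ≡ 38; y = λ·(22 - 38) - 30 ≡ 16. → (38, 16)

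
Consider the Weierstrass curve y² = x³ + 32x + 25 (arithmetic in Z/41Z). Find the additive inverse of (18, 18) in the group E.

-(18, 18) = (18, -18 mod 41) = (18, 23).

(18, 23)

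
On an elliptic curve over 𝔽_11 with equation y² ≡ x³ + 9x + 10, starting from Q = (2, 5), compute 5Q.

(2, 5)

Repeated addition: build up to 5Q.
2Q: tangent at (2, 5): λ = (3·2² + 9)/(2·5) ≡ 10/10. 10⁻¹ ≡ 10 (mod 11) since 10·10 = 100 ≡ 1, so λ ≡ 10·10 ≡ 1.
  x = λ² - 2 - 2 = 1 - 4 ≡ 8; y = λ·(2 - 8) - 5 ≡ 0. → (8, 0)
3Q: (8, 0) + (2, 5). λ = (5 - 0)/(2 - 8) ≡ 5/5 mod 11. 5⁻¹ ≡ 9 (mod 11), so λ ≡ 1.
  x = λ² - 8 - 2 = 1 - 10 ≡ 2; y = λ·(8 - 2) - 0 ≡ 6. → (2, 6)
4Q: (2, 6) + (2, 5): same x and y₁ ≡ -y₂, so the sum is 𝒪.
5Q: 𝒪 + (2, 5) = (2, 5) (identity).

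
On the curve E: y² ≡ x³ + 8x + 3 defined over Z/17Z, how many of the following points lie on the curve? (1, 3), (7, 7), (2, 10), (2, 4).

(1, 3): 3² ≡ 9, rhs ≡ 12 → off.
(7, 7): 7² ≡ 15, rhs ≡ 11 → off.
(2, 10): 10² ≡ 15, rhs ≡ 10 → off.
(2, 4): 4² ≡ 16, rhs ≡ 10 → off.

0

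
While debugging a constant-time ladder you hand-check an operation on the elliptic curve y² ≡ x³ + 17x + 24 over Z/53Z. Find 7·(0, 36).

Write P = (0, 36).
Repeated addition: build up to 7P.
2P: tangent at (0, 36): λ = (3·0² + 17)/(2·36) ≡ 17/19. 19⁻¹ ≡ 14 (mod 53), so λ ≡ 17·14 ≡ 26.
  x = λ² - 0 - 0 = 676 - 0 ≡ 40; y = λ·(0 - 40) - 36 ≡ 37. → (40, 37)
3P: (40, 37) + (0, 36). λ = (36 - 37)/(0 - 40) ≡ 52/13 mod 53. 13⁻¹ ≡ 49 (mod 53), so λ ≡ 4.
  x = λ² - 40 - 0 = 16 - 40 ≡ 29; y = λ·(40 - 29) - 37 ≡ 7. → (29, 7)
4P: (29, 7) + (0, 36). λ = (36 - 7)/(0 - 29) ≡ 29/24 mod 53. 24⁻¹ ≡ 42 (mod 53) since 24·42 = 1008 ≡ 1, so λ ≡ 52.
  x = λ² - 29 - 0 = 2704 - 29 ≡ 25; y = λ·(29 - 25) - 7 ≡ 42. → (25, 42)
5P: (25, 42) + (0, 36). λ = (36 - 42)/(0 - 25) ≡ 47/28 mod 53. 28⁻¹ ≡ 36 (mod 53) since 28·36 = 1008 ≡ 1, so λ ≡ 49.
  x = λ² - 25 - 0 = 2401 - 25 ≡ 44; y = λ·(25 - 44) - 42 ≡ 34. → (44, 34)
6P: (44, 34) + (0, 36). λ = (36 - 34)/(0 - 44) ≡ 2/9 mod 53. 9⁻¹ ≡ 6 (mod 53) since 9·6 = 54 ≡ 1, so λ ≡ 12.
  x = λ² - 44 - 0 = 144 - 44 ≡ 47; y = λ·(44 - 47) - 34 ≡ 36. → (47, 36)
7P: (47, 36) + (0, 36). λ = (36 - 36)/(0 - 47) ≡ 0/6 mod 53. 6⁻¹ ≡ 9 (mod 53), so λ ≡ 0.
  x = λ² - 47 - 0 = 0 - 47 ≡ 6; y = λ·(47 - 6) - 36 ≡ 17. → (6, 17)

(6, 17)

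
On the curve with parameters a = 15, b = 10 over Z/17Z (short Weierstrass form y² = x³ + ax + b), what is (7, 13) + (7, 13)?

(4, 7)

tangent at (7, 13): λ = (3·7² + 15)/(2·13) ≡ 9/9. 9⁻¹ ≡ 2 (mod 17) since 9·2 = 18 ≡ 1, so λ ≡ 9·2 ≡ 1.
  x = λ² - 7 - 7 = 1 - 14 ≡ 4; y = λ·(7 - 4) - 13 ≡ 7. → (4, 7)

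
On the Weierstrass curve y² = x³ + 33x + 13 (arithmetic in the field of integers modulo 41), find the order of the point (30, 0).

2

2P: (30, 0) + (30, 0): same x and y₁ ≡ -y₂, so the sum is the point at infinity.
2P = the point at infinity, so the order is 2.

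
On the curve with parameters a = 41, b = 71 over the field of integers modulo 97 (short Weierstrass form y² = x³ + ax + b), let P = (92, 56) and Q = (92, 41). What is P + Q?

The two points share x = 92 and their y-coordinates satisfy 56 + 41 ≡ 0 (mod 97), so they are inverses. Their sum is O.

O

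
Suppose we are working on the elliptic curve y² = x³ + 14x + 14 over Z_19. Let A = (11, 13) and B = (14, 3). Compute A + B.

(11, 13) + (14, 3). λ = (3 - 13)/(14 - 11) ≡ 9/3 mod 19. 3⁻¹ ≡ 13 (mod 19), so λ ≡ 3.
  x = λ² - 11 - 14 = 9 - 25 ≡ 3; y = λ·(11 - 3) - 13 ≡ 11. → (3, 11)

(3, 11)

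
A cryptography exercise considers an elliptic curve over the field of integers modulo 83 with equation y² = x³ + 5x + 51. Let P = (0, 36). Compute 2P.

(64, 61)

tangent at (0, 36): λ = (3·0² + 5)/(2·36) ≡ 5/72. 72⁻¹ ≡ 15 (mod 83), so λ ≡ 5·15 ≡ 75.
  x = λ² - 0 - 0 = 5625 - 0 ≡ 64; y = λ·(0 - 64) - 36 ≡ 61. → (64, 61)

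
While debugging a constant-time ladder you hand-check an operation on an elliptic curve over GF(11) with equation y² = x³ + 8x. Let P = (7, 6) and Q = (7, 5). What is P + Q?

O

The two points share x = 7 and their y-coordinates satisfy 6 + 5 ≡ 0 (mod 11), so they are inverses. Their sum is ∞.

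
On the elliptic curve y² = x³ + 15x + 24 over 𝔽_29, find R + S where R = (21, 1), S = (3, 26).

(14, 7)

(21, 1) + (3, 26). λ = (26 - 1)/(3 - 21) ≡ 25/11 mod 29. 11⁻¹ ≡ 8 (mod 29) since 11·8 = 88 ≡ 1, so λ ≡ 26.
  x = λ² - 21 - 3 = 676 - 24 ≡ 14; y = λ·(21 - 14) - 1 ≡ 7. → (14, 7)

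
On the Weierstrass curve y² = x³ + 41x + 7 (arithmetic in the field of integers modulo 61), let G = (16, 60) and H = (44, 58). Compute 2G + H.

(45, 14)

First 2G:
Repeated addition: build up to 2G.
2G: tangent at (16, 60): λ = (3·16² + 41)/(2·60) ≡ 16/59. 59⁻¹ ≡ 30 (mod 61), so λ ≡ 16·30 ≡ 53.
  x = λ² - 16 - 16 = 2809 - 32 ≡ 32; y = λ·(16 - 32) - 60 ≡ 7. → (32, 7)
2G = (32, 7).
Finally 2G + H:
(32, 7) + (44, 58). λ = (58 - 7)/(44 - 32) ≡ 51/12 mod 61. 12⁻¹ ≡ 56 (mod 61) since 12·56 = 672 ≡ 1, so λ ≡ 50.
  x = λ² - 32 - 44 = 2500 - 76 ≡ 45; y = λ·(32 - 45) - 7 ≡ 14. → (45, 14)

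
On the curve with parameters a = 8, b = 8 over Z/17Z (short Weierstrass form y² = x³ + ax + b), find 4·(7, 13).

Write G = (7, 13).
Double-and-add on 4 = (100)₂. Start with G = (7, 13) for the leading 1-bit.
double: tangent at (7, 13): λ = (3·7² + 8)/(2·13) ≡ 2/9. 9⁻¹ ≡ 2 (mod 17) since 9·2 = 18 ≡ 1, so λ ≡ 2·2 ≡ 4.
  x = λ² - 7 - 7 = 16 - 14 ≡ 2; y = λ·(7 - 2) - 13 ≡ 7. → (2, 7)
double: tangent at (2, 7): λ = (3·2² + 8)/(2·7) ≡ 3/14. 14⁻¹ ≡ 11 (mod 17) since 14·11 = 154 ≡ 1, so λ ≡ 3·11 ≡ 16.
  x = λ² - 2 - 2 = 256 - 4 ≡ 14; y = λ·(2 - 14) - 7 ≡ 5. → (14, 5)

(14, 5)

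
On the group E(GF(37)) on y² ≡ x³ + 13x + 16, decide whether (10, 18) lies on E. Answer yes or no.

no

y² = 18² ≡ 28; x³ + 13x + 16 = 1146 ≡ 36 (mod 37). 28 ≠ 36.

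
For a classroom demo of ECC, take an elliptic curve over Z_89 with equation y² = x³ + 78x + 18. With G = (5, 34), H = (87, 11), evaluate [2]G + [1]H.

(41, 15)

First 2G:
Repeated addition: build up to 2G.
2G: tangent at (5, 34): λ = (3·5² + 78)/(2·34) ≡ 64/68. 68⁻¹ ≡ 72 (mod 89) since 68·72 = 4896 ≡ 1, so λ ≡ 64·72 ≡ 69.
  x = λ² - 5 - 5 = 4761 - 10 ≡ 34; y = λ·(5 - 34) - 34 ≡ 12. → (34, 12)
2G = (34, 12).
Finally 2G + H:
(34, 12) + (87, 11). λ = (11 - 12)/(87 - 34) ≡ 88/53 mod 89. 53⁻¹ ≡ 42 (mod 89), so λ ≡ 47.
  x = λ² - 34 - 87 = 2209 - 121 ≡ 41; y = λ·(34 - 41) - 12 ≡ 15. → (41, 15)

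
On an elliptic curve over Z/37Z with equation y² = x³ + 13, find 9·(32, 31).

(27, 30)

Write G = (32, 31).
Double-and-add on 9 = (1001)₂. Start with G = (32, 31) for the leading 1-bit.
double: tangent at (32, 31): λ = (3·32² + 0)/(2·31) ≡ 1/25. 25⁻¹ ≡ 3 (mod 37) since 25·3 = 75 ≡ 1, so λ ≡ 1·3 ≡ 3.
  x = λ² - 32 - 32 = 9 - 64 ≡ 19; y = λ·(32 - 19) - 31 ≡ 8. → (19, 8)
double: tangent at (19, 8): λ = (3·19² + 0)/(2·8) ≡ 10/16. 16⁻¹ ≡ 7 (mod 37), so λ ≡ 10·7 ≡ 33.
  x = λ² - 19 - 19 = 1089 - 38 ≡ 15; y = λ·(19 - 15) - 8 ≡ 13. → (15, 13)
double: tangent at (15, 13): λ = (3·15² + 0)/(2·13) ≡ 9/26. 26⁻¹ ≡ 10 (mod 37), so λ ≡ 9·10 ≡ 16.
  x = λ² - 15 - 15 = 256 - 30 ≡ 4; y = λ·(15 - 4) - 13 ≡ 15. → (4, 15)
add G: (4, 15) + (32, 31). λ = (31 - 15)/(32 - 4) ≡ 16/28 mod 37. 28⁻¹ ≡ 4 (mod 37) since 28·4 = 112 ≡ 1, so λ ≡ 27.
  x = λ² - 4 - 32 = 729 - 36 ≡ 27; y = λ·(4 - 27) - 15 ≡ 30. → (27, 30)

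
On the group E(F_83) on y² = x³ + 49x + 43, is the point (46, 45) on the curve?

y² = 45² ≡ 33; x³ + 49x + 43 = 99633 ≡ 33 (mod 83). 33 = 33.

yes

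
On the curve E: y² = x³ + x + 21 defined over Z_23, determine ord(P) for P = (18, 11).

2P: tangent at (18, 11): λ = (3·18² + 1)/(2·11) ≡ 7/22. 22⁻¹ ≡ 22 (mod 23) since 22·22 = 484 ≡ 1, so λ ≡ 7·22 ≡ 16.
  x = λ² - 18 - 18 = 256 - 36 ≡ 13; y = λ·(18 - 13) - 11 ≡ 0. → (13, 0)
3P: (13, 0) + (18, 11). λ = (11 - 0)/(18 - 13) ≡ 11/5 mod 23. 5⁻¹ ≡ 14 (mod 23) since 5·14 = 70 ≡ 1, so λ ≡ 16.
  x = λ² - 13 - 18 = 256 - 31 ≡ 18; y = λ·(13 - 18) - 0 ≡ 12. → (18, 12)
4P: (18, 12) + (18, 11): same x and y₁ ≡ -y₂, so the sum is O.
4P = O, so the order is 4.

4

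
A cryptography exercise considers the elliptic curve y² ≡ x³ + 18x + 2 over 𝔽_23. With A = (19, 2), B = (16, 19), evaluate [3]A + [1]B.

First 3A:
Repeated addition: build up to 3A.
2A: tangent at (19, 2): λ = (3·19² + 18)/(2·2) ≡ 20/4. 4⁻¹ ≡ 6 (mod 23), so λ ≡ 20·6 ≡ 5.
  x = λ² - 19 - 19 = 25 - 38 ≡ 10; y = λ·(19 - 10) - 2 ≡ 20. → (10, 20)
3A: (10, 20) + (19, 2). λ = (2 - 20)/(19 - 10) ≡ 5/9 mod 23. 9⁻¹ ≡ 18 (mod 23) since 9·18 = 162 ≡ 1, so λ ≡ 21.
  x = λ² - 10 - 19 = 441 - 29 ≡ 21; y = λ·(10 - 21) - 20 ≡ 2. → (21, 2)
3A = (21, 2).
Finally 3A + B:
(21, 2) + (16, 19). λ = (19 - 2)/(16 - 21) ≡ 17/18 mod 23. 18⁻¹ ≡ 9 (mod 23) since 18·9 = 162 ≡ 1, so λ ≡ 15.
  x = λ² - 21 - 16 = 225 - 37 ≡ 4; y = λ·(21 - 4) - 2 ≡ 0. → (4, 0)

(4, 0)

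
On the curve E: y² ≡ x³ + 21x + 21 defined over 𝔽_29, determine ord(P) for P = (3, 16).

7

2P: tangent at (3, 16): λ = (3·3² + 21)/(2·16) ≡ 19/3. 3⁻¹ ≡ 10 (mod 29) since 3·10 = 30 ≡ 1, so λ ≡ 19·10 ≡ 16.
  x = λ² - 3 - 3 = 256 - 6 ≡ 18; y = λ·(3 - 18) - 16 ≡ 5. → (18, 5)
3P: (18, 5) + (3, 16). λ = (16 - 5)/(3 - 18) ≡ 11/14 mod 29. 14⁻¹ ≡ 27 (mod 29), so λ ≡ 7.
  x = λ² - 18 - 3 = 49 - 21 ≡ 28; y = λ·(18 - 28) - 5 ≡ 12. → (28, 12)
4P: (28, 12) + (3, 16). λ = (16 - 12)/(3 - 28) ≡ 4/4 mod 29. 4⁻¹ ≡ 22 (mod 29) since 4·22 = 88 ≡ 1, so λ ≡ 1.
  x = λ² - 28 - 3 = 1 - 31 ≡ 28; y = λ·(28 - 28) - 12 ≡ 17. → (28, 17)
5P: (28, 17) + (3, 16). λ = (16 - 17)/(3 - 28) ≡ 28/4 mod 29. 4⁻¹ ≡ 22 (mod 29), so λ ≡ 7.
  x = λ² - 28 - 3 = 49 - 31 ≡ 18; y = λ·(28 - 18) - 17 ≡ 24. → (18, 24)
6P: (18, 24) + (3, 16). λ = (16 - 24)/(3 - 18) ≡ 21/14 mod 29. 14⁻¹ ≡ 27 (mod 29) since 14·27 = 378 ≡ 1, so λ ≡ 16.
  x = λ² - 18 - 3 = 256 - 21 ≡ 3; y = λ·(18 - 3) - 24 ≡ 13. → (3, 13)
7P: (3, 13) + (3, 16): same x and y₁ ≡ -y₂, so the sum is the point at infinity.
7P = the point at infinity, so the order is 7.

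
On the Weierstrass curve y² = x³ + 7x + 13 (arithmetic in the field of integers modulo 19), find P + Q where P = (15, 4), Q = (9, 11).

(18, 9)

(15, 4) + (9, 11). λ = (11 - 4)/(9 - 15) ≡ 7/13 mod 19. 13⁻¹ ≡ 3 (mod 19), so λ ≡ 2.
  x = λ² - 15 - 9 = 4 - 24 ≡ 18; y = λ·(15 - 18) - 4 ≡ 9. → (18, 9)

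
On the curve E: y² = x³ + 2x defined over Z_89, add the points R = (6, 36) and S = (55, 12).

(6, 36) + (55, 12). λ = (12 - 36)/(55 - 6) ≡ 65/49 mod 89. 49⁻¹ ≡ 20 (mod 89), so λ ≡ 54.
  x = λ² - 6 - 55 = 2916 - 61 ≡ 7; y = λ·(6 - 7) - 36 ≡ 88. → (7, 88)

(7, 88)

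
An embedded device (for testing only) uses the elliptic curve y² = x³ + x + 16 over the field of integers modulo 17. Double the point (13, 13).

(7, 14)

tangent at (13, 13): λ = (3·13² + 1)/(2·13) ≡ 15/9. 9⁻¹ ≡ 2 (mod 17), so λ ≡ 15·2 ≡ 13.
  x = λ² - 13 - 13 = 169 - 26 ≡ 7; y = λ·(13 - 7) - 13 ≡ 14. → (7, 14)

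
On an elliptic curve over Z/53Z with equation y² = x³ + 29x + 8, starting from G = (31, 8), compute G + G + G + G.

(13, 41)

Double-and-add on 4 = (100)₂. Start with G = (31, 8) for the leading 1-bit.
double: tangent at (31, 8): λ = (3·31² + 29)/(2·8) ≡ 50/16. 16⁻¹ ≡ 10 (mod 53) since 16·10 = 160 ≡ 1, so λ ≡ 50·10 ≡ 23.
  x = λ² - 31 - 31 = 529 - 62 ≡ 43; y = λ·(31 - 43) - 8 ≡ 34. → (43, 34)
double: tangent at (43, 34): λ = (3·43² + 29)/(2·34) ≡ 11/15. 15⁻¹ ≡ 46 (mod 53) since 15·46 = 690 ≡ 1, so λ ≡ 11·46 ≡ 29.
  x = λ² - 43 - 43 = 841 - 86 ≡ 13; y = λ·(43 - 13) - 34 ≡ 41. → (13, 41)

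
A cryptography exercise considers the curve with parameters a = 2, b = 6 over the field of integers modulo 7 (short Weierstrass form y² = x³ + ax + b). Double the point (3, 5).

tangent at (3, 5): λ = (3·3² + 2)/(2·5) ≡ 1/3. 3⁻¹ ≡ 5 (mod 7) since 3·5 = 15 ≡ 1, so λ ≡ 1·5 ≡ 5.
  x = λ² - 3 - 3 = 25 - 6 ≡ 5; y = λ·(3 - 5) - 5 ≡ 6. → (5, 6)

(5, 6)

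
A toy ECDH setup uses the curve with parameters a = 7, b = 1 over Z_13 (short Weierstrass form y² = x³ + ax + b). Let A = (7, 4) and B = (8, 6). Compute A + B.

(7, 4) + (8, 6). λ = (6 - 4)/(8 - 7) ≡ 2/1 mod 13. 1⁻¹ ≡ 1 (mod 13) since 1·1 = 1 ≡ 1, so λ ≡ 2.
  x = λ² - 7 - 8 = 4 - 15 ≡ 2; y = λ·(7 - 2) - 4 ≡ 6. → (2, 6)

(2, 6)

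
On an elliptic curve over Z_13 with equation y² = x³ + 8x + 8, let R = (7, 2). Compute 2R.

tangent at (7, 2): λ = (3·7² + 8)/(2·2) ≡ 12/4. 4⁻¹ ≡ 10 (mod 13) since 4·10 = 40 ≡ 1, so λ ≡ 12·10 ≡ 3.
  x = λ² - 7 - 7 = 9 - 14 ≡ 8; y = λ·(7 - 8) - 2 ≡ 8. → (8, 8)

(8, 8)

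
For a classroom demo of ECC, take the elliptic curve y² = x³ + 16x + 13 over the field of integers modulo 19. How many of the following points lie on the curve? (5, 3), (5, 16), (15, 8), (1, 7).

(5, 3): 3² ≡ 9, rhs ≡ 9 → on.
(5, 16): 16² ≡ 9, rhs ≡ 9 → on.
(15, 8): 8² ≡ 7, rhs ≡ 18 → off.
(1, 7): 7² ≡ 11, rhs ≡ 11 → on.

3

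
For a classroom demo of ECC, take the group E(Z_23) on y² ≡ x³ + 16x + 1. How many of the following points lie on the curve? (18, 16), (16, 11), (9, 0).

(18, 16): 16² ≡ 3, rhs ≡ 3 → on.
(16, 11): 11² ≡ 6, rhs ≡ 6 → on.
(9, 0): 0² ≡ 0, rhs ≡ 0 → on.

3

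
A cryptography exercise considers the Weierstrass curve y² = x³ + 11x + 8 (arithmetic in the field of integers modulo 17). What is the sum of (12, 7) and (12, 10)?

The two points share x = 12 and their y-coordinates satisfy 7 + 10 ≡ 0 (mod 17), so they are inverses. Their sum is O.

O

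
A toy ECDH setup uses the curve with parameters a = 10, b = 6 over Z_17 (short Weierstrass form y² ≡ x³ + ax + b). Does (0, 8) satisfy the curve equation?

y² = 8² ≡ 13; x³ + 10x + 6 = 6 ≡ 6 (mod 17). 13 ≠ 6.

no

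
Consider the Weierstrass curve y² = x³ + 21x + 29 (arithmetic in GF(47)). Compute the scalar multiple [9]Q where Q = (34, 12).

(9, 30)

Repeated addition: build up to 9Q.
2Q: tangent at (34, 12): λ = (3·34² + 21)/(2·12) ≡ 11/24. 24⁻¹ ≡ 2 (mod 47) since 24·2 = 48 ≡ 1, so λ ≡ 11·2 ≡ 22.
  x = λ² - 34 - 34 = 484 - 68 ≡ 40; y = λ·(34 - 40) - 12 ≡ 44. → (40, 44)
3Q: (40, 44) + (34, 12). λ = (12 - 44)/(34 - 40) ≡ 15/41 mod 47. 41⁻¹ ≡ 39 (mod 47), so λ ≡ 21.
  x = λ² - 40 - 34 = 441 - 74 ≡ 38; y = λ·(40 - 38) - 44 ≡ 45. → (38, 45)
4Q: (38, 45) + (34, 12). λ = (12 - 45)/(34 - 38) ≡ 14/43 mod 47. 43⁻¹ ≡ 35 (mod 47), so λ ≡ 20.
  x = λ² - 38 - 34 = 400 - 72 ≡ 46; y = λ·(38 - 46) - 45 ≡ 30. → (46, 30)
5Q: (46, 30) + (34, 12). λ = (12 - 30)/(34 - 46) ≡ 29/35 mod 47. 35⁻¹ ≡ 43 (mod 47) since 35·43 = 1505 ≡ 1, so λ ≡ 25.
  x = λ² - 46 - 34 = 625 - 80 ≡ 28; y = λ·(46 - 28) - 30 ≡ 44. → (28, 44)
6Q: (28, 44) + (34, 12). λ = (12 - 44)/(34 - 28) ≡ 15/6 mod 47. 6⁻¹ ≡ 8 (mod 47) since 6·8 = 48 ≡ 1, so λ ≡ 26.
  x = λ² - 28 - 34 = 676 - 62 ≡ 3; y = λ·(28 - 3) - 44 ≡ 42. → (3, 42)
7Q: (3, 42) + (34, 12). λ = (12 - 42)/(34 - 3) ≡ 17/31 mod 47. 31⁻¹ ≡ 44 (mod 47), so λ ≡ 43.
  x = λ² - 3 - 34 = 1849 - 37 ≡ 26; y = λ·(3 - 26) - 42 ≡ 3. → (26, 3)
8Q: (26, 3) + (34, 12). λ = (12 - 3)/(34 - 26) ≡ 9/8 mod 47. 8⁻¹ ≡ 6 (mod 47) since 8·6 = 48 ≡ 1, so λ ≡ 7.
  x = λ² - 26 - 34 = 49 - 60 ≡ 36; y = λ·(26 - 36) - 3 ≡ 21. → (36, 21)
9Q: (36, 21) + (34, 12). λ = (12 - 21)/(34 - 36) ≡ 38/45 mod 47. 45⁻¹ ≡ 23 (mod 47) since 45·23 = 1035 ≡ 1, so λ ≡ 28.
  x = λ² - 36 - 34 = 784 - 70 ≡ 9; y = λ·(36 - 9) - 21 ≡ 30. → (9, 30)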